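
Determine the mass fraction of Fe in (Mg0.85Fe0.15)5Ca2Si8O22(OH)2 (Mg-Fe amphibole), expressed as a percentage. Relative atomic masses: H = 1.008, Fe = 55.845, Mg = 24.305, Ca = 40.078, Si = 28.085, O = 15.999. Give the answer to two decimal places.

5.01 weight percent

Molar mass of (Mg0.85Fe0.15)5Ca2Si8O22(OH)2: 4.25·24.305 + 0.75·55.845 + 2·40.078 + 8·28.085 + 24·15.999 + 2·1.008 = 836.008 g/mol.
Mass of Fe per formula unit: 0.75 × 55.845 = 41.884 g.
Weight fraction Fe = 41.884 / 836.008 = 0.0501.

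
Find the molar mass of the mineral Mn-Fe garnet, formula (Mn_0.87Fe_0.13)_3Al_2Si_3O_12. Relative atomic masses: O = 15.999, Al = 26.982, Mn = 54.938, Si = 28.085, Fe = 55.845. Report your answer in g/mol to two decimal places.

M = 2.61·54.938 + 0.39·55.845 + 2·26.982 + 3·28.085 + 12·15.999

495.37 g/mol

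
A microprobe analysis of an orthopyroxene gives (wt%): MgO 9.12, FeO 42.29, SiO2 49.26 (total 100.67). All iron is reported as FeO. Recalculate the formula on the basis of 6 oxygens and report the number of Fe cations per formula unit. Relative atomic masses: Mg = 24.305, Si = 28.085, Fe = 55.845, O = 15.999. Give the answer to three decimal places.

1.439 Fe apfu

MgO: 9.12/40.304 = 0.22628 mol → 0.22628 mol Mg, 0.22628 mol O.
FeO: 42.29/71.844 = 0.58864 mol → 0.58864 mol Fe, 0.58864 mol O.
SiO2: 49.26/60.083 = 0.81987 mol → 0.81987 mol Si, 1.63974 mol O.
Total oxygen = 2.45466 mol. Normalization factor = 6/2.45466 = 2.44433.
Fe per 6 O = 0.58864 × 2.44433 = 1.439.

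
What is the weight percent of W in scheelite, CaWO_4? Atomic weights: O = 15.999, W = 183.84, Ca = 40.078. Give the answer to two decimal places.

M(CaWO_4) = 287.914 g/mol.
W contributes 1 × 183.84 = 183.840 g per mole.
183.840/287.914 = 0.6385 → 63.85%.

63.85 weight percent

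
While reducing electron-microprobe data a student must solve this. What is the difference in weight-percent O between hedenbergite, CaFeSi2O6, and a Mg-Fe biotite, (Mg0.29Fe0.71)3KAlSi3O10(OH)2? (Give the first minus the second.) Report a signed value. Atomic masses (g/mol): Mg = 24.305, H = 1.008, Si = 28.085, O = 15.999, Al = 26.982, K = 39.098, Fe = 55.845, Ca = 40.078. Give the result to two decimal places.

O in CaFeSi2O6: molar mass 248.087 g/mol; 6×15.999 = 95.994 g → 38.69 wt%.
O in (Mg0.29Fe0.71)3KAlSi3O10(OH)2: molar mass 484.434 g/mol; 12×15.999 = 191.988 g → 39.63 wt%.
Difference = 38.69 − 39.63 = -0.94 percentage points.

-0.94 percentage points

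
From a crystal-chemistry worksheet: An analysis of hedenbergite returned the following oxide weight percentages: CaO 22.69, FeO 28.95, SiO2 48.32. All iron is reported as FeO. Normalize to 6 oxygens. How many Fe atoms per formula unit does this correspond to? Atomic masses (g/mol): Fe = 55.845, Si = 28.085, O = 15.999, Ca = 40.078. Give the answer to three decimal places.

CaO: 22.69/56.077 = 0.40462 mol → 0.40462 mol Ca, 0.40462 mol O.
FeO: 28.95/71.844 = 0.40296 mol → 0.40296 mol Fe, 0.40296 mol O.
SiO2: 48.32/60.083 = 0.80422 mol → 0.80422 mol Si, 1.60844 mol O.
Total oxygen = 2.41602 mol. Normalization factor = 6/2.41602 = 2.48342.
Fe per 6 O = 0.40296 × 2.48342 = 1.001.

1.001 Fe apfu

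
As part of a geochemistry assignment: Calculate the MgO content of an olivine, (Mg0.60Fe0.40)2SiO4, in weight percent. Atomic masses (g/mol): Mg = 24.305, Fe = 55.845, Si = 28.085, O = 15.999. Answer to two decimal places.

29.15 wt%

Formula mass = 165.923 g/mol.
1.20 Mg → 1.2000 mol MgO per formula unit; M(MgO) = 40.304, so MgO mass = 48.365 g.
48.365/165.923 × 100 = 29.15 wt%.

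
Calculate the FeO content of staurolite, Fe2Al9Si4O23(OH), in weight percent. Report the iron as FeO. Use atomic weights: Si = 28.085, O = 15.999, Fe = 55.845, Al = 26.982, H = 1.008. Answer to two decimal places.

16.87 wt%

M(Fe2Al9Si4O23(OH)) = 851.852 g/mol; M(FeO) = 71.844 g/mol.
Moles FeO per formula unit = 2 Fe ÷ 1 = 2.0000.
FeO fraction = (2.0000 × 71.844) / 851.852 = 143.688/851.852 = 0.1687.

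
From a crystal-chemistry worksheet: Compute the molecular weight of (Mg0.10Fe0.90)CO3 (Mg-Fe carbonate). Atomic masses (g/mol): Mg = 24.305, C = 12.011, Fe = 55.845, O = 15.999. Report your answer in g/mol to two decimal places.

M = 0.10×24.305 + 0.90×55.845 + 1×12.011 + 3×15.999

112.70 g/mol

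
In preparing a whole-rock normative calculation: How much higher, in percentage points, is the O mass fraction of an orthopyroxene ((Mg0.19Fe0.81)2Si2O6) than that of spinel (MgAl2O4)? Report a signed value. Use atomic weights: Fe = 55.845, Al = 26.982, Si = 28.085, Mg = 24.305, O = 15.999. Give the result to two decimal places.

M((Mg0.19Fe0.81)2Si2O6) = 251.869 g/mol, so wt% O = 95.994/251.869 × 100 = 38.11%.
M(MgAl2O4) = 142.265 g/mol, so wt% O = 63.996/142.265 × 100 = 44.98%.
38.11 − 44.98 = -6.87 pp.

-6.87 percentage points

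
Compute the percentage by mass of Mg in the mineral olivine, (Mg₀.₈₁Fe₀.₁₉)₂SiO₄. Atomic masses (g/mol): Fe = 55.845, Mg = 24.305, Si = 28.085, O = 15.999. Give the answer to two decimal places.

25.79 mass %

M((Mg₀.₈₁Fe₀.₁₉)₂SiO₄) = 152.676 g/mol.
Mg contributes 1.62 × 24.305 = 39.374 g per mole.
39.374/152.676 = 0.2579 → 25.79%.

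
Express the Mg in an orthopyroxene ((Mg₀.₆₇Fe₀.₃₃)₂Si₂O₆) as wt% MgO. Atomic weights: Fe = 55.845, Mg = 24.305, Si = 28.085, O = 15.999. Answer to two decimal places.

Formula mass = 221.590 g/mol.
1.34 Mg → 1.3400 mol MgO per formula unit; M(MgO) = 40.304, so MgO mass = 54.007 g.
54.007/221.590 × 100 = 24.37 wt%.

24.37 wt%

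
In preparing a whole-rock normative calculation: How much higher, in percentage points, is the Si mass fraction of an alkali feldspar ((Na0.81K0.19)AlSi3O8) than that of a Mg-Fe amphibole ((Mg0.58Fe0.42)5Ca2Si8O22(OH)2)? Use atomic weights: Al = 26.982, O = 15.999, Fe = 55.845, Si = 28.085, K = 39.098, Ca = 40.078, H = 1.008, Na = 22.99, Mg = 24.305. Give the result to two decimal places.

6.19 percentage points

Si in (Na0.81K0.19)AlSi3O8: molar mass 265.280 g/mol; 3×28.085 = 84.255 g → 31.76 wt%.
Si in (Mg0.58Fe0.42)5Ca2Si8O22(OH)2: molar mass 878.587 g/mol; 8×28.085 = 224.680 g → 25.57 wt%.
Difference = 31.76 − 25.57 = 6.19 percentage points.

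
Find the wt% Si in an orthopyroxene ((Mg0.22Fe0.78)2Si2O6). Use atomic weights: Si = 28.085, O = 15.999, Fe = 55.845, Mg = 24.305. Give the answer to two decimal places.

Formula mass = 0.44*24.305 + 1.56*55.845 + 2*28.085 + 6*15.999 = 249.976 g/mol, of which 56.170 g is Si.
So Si makes up 56.170/249.976 = 0.2247 of the mass, i.e. 22.47%.

22.47 wt%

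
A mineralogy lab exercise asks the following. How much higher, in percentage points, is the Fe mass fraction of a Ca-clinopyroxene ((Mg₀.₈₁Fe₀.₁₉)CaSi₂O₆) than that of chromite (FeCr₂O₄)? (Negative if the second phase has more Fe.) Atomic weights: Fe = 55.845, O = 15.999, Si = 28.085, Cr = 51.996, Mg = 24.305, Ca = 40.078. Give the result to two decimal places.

First mineral: 10.611 g Fe in 222.540 g formula = 4.77 wt% Fe.
Second mineral: 55.845 g Fe in 223.833 g formula = 24.95 wt% Fe.
4.77% − 24.95% gives a difference of -20.18 percentage points.

-20.18 percentage points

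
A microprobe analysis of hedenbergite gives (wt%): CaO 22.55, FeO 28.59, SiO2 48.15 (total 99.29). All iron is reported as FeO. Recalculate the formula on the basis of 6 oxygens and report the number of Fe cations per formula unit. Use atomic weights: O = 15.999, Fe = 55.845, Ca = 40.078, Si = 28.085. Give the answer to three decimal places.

22.55 wt% CaO ÷ 56.077 g/mol = 0.40213 mol, giving 0.40213 Ca and 0.40213 O.
28.59 wt% FeO ÷ 71.844 g/mol = 0.39795 mol, giving 0.39795 Fe and 0.39795 O.
48.15 wt% SiO2 ÷ 60.083 g/mol = 0.80139 mol, giving 0.80139 Si and 1.60278 O.
Oxygen sums to 2.40286; scaling by 6/2.40286 = 2.49702 puts the formula on 6 O.
Fe: 0.39795 × 2.49702 = 0.994 atoms per formula unit.

0.994 Fe apfu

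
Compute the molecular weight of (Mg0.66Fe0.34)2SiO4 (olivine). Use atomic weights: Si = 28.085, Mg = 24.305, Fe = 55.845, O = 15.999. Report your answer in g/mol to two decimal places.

Mg: 1.32 × 24.305 = 32.0826
Fe: 0.68 × 55.845 = 37.9746
Si: 1 × 28.085 = 28.0850
O: 4 × 15.999 = 63.9960
Summing the contributions gives the formula mass.

162.14 g/mol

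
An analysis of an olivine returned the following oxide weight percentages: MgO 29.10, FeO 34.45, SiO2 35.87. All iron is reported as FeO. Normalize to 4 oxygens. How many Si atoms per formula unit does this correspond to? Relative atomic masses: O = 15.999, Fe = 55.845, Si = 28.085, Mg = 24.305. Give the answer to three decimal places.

0.997 Si apfu

MgO: 29.10/40.304 = 0.72201 mol → 0.72201 mol Mg, 0.72201 mol O.
FeO: 34.45/71.844 = 0.47951 mol → 0.47951 mol Fe, 0.47951 mol O.
SiO2: 35.87/60.083 = 0.59701 mol → 0.59701 mol Si, 1.19402 mol O.
Total oxygen = 2.39554 mol. Normalization factor = 4/2.39554 = 1.66977.
Si per 4 O = 0.59701 × 1.66977 = 0.997.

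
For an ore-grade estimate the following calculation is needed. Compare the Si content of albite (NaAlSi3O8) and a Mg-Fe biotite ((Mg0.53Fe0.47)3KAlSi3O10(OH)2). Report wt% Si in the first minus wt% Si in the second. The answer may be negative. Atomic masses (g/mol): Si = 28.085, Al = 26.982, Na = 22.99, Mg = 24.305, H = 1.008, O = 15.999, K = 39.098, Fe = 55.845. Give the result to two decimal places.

13.88 percentage points

M(NaAlSi3O8) = 262.219 g/mol, so wt% Si = 84.255/262.219 × 100 = 32.13%.
M((Mg0.53Fe0.47)3KAlSi3O10(OH)2) = 461.725 g/mol, so wt% Si = 84.255/461.725 × 100 = 18.25%.
32.13 − 18.25 = 13.88 pp.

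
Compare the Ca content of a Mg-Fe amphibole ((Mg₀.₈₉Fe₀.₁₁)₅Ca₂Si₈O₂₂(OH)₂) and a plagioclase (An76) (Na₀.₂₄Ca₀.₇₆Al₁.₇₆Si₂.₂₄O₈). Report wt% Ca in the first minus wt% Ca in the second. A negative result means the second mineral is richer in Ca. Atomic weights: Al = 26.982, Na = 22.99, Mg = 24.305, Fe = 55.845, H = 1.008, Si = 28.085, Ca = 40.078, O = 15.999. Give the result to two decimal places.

Ca in (Mg₀.₈₉Fe₀.₁₁)₅Ca₂Si₈O₂₂(OH)₂: molar mass 829.700 g/mol; 2×40.078 = 80.156 g → 9.66 wt%.
Ca in Na₀.₂₄Ca₀.₇₆Al₁.₇₆Si₂.₂₄O₈: molar mass 274.368 g/mol; 0.76×40.078 = 30.459 g → 11.10 wt%.
Difference = 9.66 − 11.10 = -1.44 percentage points.

-1.44 percentage points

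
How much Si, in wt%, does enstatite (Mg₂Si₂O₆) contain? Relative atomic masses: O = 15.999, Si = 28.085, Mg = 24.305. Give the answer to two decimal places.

Molar mass of Mg₂Si₂O₆: 2×24.305 + 2×28.085 + 6×15.999 = 200.774 g/mol.
Mass of Si per formula unit: 2 × 28.085 = 56.170 g.
Weight fraction Si = 56.170 / 200.774 = 0.2798.

27.98 wt%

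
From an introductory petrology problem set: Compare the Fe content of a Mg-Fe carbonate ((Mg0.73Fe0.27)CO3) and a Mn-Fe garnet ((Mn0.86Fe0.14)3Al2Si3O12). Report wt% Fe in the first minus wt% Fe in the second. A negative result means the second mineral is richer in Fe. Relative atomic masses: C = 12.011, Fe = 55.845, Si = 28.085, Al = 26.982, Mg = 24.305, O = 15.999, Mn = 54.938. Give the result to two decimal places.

11.51 percentage points

First mineral: 15.078 g Fe in 92.829 g formula = 16.24 wt% Fe.
Second mineral: 23.455 g Fe in 495.402 g formula = 4.73 wt% Fe.
16.24% − 4.73% gives a difference of 11.51 percentage points.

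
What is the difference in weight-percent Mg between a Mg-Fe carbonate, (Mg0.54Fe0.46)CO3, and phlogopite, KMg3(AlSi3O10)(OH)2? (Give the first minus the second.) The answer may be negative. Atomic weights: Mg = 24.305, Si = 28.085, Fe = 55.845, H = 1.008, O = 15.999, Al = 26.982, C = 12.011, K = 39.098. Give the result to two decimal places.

-4.19 percentage points

Mg in (Mg0.54Fe0.46)CO3: molar mass 98.821 g/mol; 0.54×24.305 = 13.125 g → 13.28 wt%.
Mg in KMg3(AlSi3O10)(OH)2: molar mass 417.254 g/mol; 3×24.305 = 72.915 g → 17.47 wt%.
Difference = 13.28 − 17.47 = -4.19 percentage points.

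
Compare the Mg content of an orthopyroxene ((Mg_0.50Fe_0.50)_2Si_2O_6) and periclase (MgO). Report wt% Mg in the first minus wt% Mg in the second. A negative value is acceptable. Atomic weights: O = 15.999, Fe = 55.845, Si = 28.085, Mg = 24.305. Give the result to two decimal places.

First mineral: 24.305 g Mg in 232.314 g formula = 10.46 wt% Mg.
Second mineral: 24.305 g Mg in 40.304 g formula = 60.30 wt% Mg.
10.46% − 60.30% gives a difference of -49.84 percentage points.

-49.84 percentage points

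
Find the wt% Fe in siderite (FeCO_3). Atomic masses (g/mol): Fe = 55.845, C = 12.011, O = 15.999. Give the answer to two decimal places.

Formula mass = 1·55.845 + 1·12.011 + 3·15.999 = 115.853 g/mol, of which 55.845 g is Fe.
So Fe makes up 55.845/115.853 = 0.4820 of the mass, i.e. 48.20%.

48.20 weight percent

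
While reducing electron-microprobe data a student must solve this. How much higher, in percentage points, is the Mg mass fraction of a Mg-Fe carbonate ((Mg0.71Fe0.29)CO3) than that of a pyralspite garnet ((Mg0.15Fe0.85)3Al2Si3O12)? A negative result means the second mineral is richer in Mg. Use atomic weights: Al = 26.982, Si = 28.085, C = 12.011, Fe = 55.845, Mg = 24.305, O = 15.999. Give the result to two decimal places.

M((Mg0.71Fe0.29)CO3) = 93.460 g/mol, so wt% Mg = 17.257/93.460 × 100 = 18.46%.
M((Mg0.15Fe0.85)3Al2Si3O12) = 483.549 g/mol, so wt% Mg = 10.937/483.549 × 100 = 2.26%.
18.46 − 2.26 = 16.20 pp.

16.20 percentage points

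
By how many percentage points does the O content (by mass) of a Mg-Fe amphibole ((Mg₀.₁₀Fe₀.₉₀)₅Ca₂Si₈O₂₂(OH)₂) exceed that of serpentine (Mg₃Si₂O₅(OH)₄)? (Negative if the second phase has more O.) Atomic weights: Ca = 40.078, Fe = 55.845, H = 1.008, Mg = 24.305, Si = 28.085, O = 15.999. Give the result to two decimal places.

-11.72 percentage points

First mineral: 383.976 g O in 954.283 g formula = 40.24 wt% O.
Second mineral: 143.991 g O in 277.108 g formula = 51.96 wt% O.
40.24% − 51.96% gives a difference of -11.72 percentage points.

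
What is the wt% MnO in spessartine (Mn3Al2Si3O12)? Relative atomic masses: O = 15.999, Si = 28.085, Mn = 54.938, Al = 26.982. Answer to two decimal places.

Formula mass = 495.021 g/mol.
3 Mn → 3.0000 mol MnO per formula unit; M(MnO) = 70.937, so MnO mass = 212.811 g.
212.811/495.021 × 100 = 42.99 wt%.

42.99 wt%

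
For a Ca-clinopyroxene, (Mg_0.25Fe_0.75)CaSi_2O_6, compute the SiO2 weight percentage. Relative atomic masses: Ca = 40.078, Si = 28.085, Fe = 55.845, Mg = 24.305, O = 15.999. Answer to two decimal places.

M((Mg_0.25Fe_0.75)CaSi_2O_6) = 240.202 g/mol; M(SiO2) = 60.083 g/mol.
Moles SiO2 per formula unit = 2 Si ÷ 1 = 2.0000.
SiO2 fraction = (2.0000 × 60.083) / 240.202 = 120.166/240.202 = 0.5003.

50.03 wt%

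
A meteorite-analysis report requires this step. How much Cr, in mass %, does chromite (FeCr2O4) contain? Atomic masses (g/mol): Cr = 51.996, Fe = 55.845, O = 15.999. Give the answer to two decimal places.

46.46 mass %

Formula mass = 1×55.845 + 2×51.996 + 4×15.999 = 223.833 g/mol, of which 103.992 g is Cr.
So Cr makes up 103.992/223.833 = 0.4646 of the mass, i.e. 46.46%.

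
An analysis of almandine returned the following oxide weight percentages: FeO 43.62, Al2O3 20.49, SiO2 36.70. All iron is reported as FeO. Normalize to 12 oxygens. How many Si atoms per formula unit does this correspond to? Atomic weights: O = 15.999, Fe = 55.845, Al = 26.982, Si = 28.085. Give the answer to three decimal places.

FeO: 43.62/71.844 = 0.60715 mol → 0.60715 mol Fe, 0.60715 mol O.
Al2O3: 20.49/101.961 = 0.20096 mol → 0.40192 mol Al, 0.60288 mol O.
SiO2: 36.70/60.083 = 0.61082 mol → 0.61082 mol Si, 1.22164 mol O.
Total oxygen = 2.43167 mol. Normalization factor = 12/2.43167 = 4.93488.
Si per 12 O = 0.61082 × 4.93488 = 3.014.

3.014 Si apfu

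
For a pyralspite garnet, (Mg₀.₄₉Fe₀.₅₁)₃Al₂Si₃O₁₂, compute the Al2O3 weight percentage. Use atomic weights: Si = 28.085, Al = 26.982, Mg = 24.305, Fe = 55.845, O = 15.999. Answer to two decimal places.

22.59 wt%

M((Mg₀.₄₉Fe₀.₅₁)₃Al₂Si₃O₁₂) = 451.378 g/mol; M(Al2O3) = 101.961 g/mol.
Moles Al2O3 per formula unit = 2 Al ÷ 2 = 1.0000.
Al2O3 fraction = (1.0000 × 101.961) / 451.378 = 101.961/451.378 = 0.2259.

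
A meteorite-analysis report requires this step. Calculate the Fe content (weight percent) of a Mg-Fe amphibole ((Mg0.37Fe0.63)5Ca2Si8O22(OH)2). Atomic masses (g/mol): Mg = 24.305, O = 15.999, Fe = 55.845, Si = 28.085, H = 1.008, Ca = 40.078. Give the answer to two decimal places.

Formula mass = 1.85×24.305 + 3.15×55.845 + 2×40.078 + 8×28.085 + 24×15.999 + 2×1.008 = 911.704 g/mol, of which 175.912 g is Fe.
So Fe makes up 175.912/911.704 = 0.1929 of the mass, i.e. 19.29%.

19.29 weight percent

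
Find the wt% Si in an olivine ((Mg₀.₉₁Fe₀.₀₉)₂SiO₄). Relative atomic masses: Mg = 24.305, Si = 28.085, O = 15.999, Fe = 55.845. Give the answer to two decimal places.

19.19 wt%

Molar mass of (Mg₀.₉₁Fe₀.₀₉)₂SiO₄: 1.82×24.305 + 0.18×55.845 + 1×28.085 + 4×15.999 = 146.368 g/mol.
Mass of Si per formula unit: 1 × 28.085 = 28.085 g.
Weight fraction Si = 28.085 / 146.368 = 0.1919.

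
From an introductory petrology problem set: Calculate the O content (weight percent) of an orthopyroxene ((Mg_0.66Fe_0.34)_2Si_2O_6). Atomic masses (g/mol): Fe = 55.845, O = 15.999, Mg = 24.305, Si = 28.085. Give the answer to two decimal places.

M((Mg_0.66Fe_0.34)_2Si_2O_6) = 222.221 g/mol.
O contributes 6 × 15.999 = 95.994 g per mole.
95.994/222.221 = 0.4320 → 43.20%.

43.20 weight percent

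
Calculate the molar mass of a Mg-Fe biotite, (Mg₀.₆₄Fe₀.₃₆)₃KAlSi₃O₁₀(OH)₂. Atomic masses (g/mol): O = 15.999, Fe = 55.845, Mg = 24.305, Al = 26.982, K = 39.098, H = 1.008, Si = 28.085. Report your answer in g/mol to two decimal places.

Mg: 1.92 × 24.305 = 46.6656
Fe: 1.08 × 55.845 = 60.3126
K: 1 × 39.098 = 39.0980
Al: 1 × 26.982 = 26.9820
Si: 3 × 28.085 = 84.2550
O: 12 × 15.999 = 191.9880
H: 2 × 1.008 = 2.0160
Summing the contributions gives the formula mass.

451.32 g/mol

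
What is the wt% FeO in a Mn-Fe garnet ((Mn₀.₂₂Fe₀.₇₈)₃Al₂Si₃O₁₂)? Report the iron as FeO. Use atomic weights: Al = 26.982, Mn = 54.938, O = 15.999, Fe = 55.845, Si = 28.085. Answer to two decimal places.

Formula mass = 497.143 g/mol.
2.34 Fe → 2.3400 mol FeO per formula unit; M(FeO) = 71.844, so FeO mass = 168.115 g.
168.115/497.143 × 100 = 33.82 wt%.

33.82 wt%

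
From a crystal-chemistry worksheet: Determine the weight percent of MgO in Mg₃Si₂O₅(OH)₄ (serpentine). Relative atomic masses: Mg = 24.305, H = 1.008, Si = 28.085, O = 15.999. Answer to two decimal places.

43.63 wt%

Formula mass = 277.108 g/mol.
3 Mg → 3.0000 mol MgO per formula unit; M(MgO) = 40.304, so MgO mass = 120.912 g.
120.912/277.108 × 100 = 43.63 wt%.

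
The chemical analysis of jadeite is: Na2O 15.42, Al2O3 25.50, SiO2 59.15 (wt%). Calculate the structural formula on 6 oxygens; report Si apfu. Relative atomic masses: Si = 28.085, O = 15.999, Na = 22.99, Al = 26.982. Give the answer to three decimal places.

1.990 Si apfu

Na2O: 15.42/61.979 = 0.24879 mol → 0.49758 mol Na, 0.24879 mol O.
Al2O3: 25.50/101.961 = 0.25010 mol → 0.50020 mol Al, 0.75030 mol O.
SiO2: 59.15/60.083 = 0.98447 mol → 0.98447 mol Si, 1.96894 mol O.
Total oxygen = 2.96803 mol. Normalization factor = 6/2.96803 = 2.02154.
Si per 6 O = 0.98447 × 2.02154 = 1.990.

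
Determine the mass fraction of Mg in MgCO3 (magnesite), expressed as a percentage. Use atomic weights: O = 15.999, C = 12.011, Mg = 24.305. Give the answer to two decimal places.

28.83 wt%

M(MgCO3) = 84.313 g/mol.
Mg contributes 1 × 24.305 = 24.305 g per mole.
24.305/84.313 = 0.2883 → 28.83%.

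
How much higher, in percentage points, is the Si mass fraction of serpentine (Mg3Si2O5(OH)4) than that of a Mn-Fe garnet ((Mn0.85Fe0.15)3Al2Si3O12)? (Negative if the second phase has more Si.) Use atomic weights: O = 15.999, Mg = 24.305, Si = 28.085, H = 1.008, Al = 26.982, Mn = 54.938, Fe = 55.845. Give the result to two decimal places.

M(Mg3Si2O5(OH)4) = 277.108 g/mol, so wt% Si = 56.170/277.108 × 100 = 20.27%.
M((Mn0.85Fe0.15)3Al2Si3O12) = 495.429 g/mol, so wt% Si = 84.255/495.429 × 100 = 17.01%.
20.27 − 17.01 = 3.26 pp.

3.26 percentage points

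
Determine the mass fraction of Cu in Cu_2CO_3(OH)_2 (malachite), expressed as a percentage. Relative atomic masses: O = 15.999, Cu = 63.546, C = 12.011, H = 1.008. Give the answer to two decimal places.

57.48 wt%

M(Cu_2CO_3(OH)_2) = 221.114 g/mol.
Cu contributes 2 × 63.546 = 127.092 g per mole.
127.092/221.114 = 0.5748 → 57.48%.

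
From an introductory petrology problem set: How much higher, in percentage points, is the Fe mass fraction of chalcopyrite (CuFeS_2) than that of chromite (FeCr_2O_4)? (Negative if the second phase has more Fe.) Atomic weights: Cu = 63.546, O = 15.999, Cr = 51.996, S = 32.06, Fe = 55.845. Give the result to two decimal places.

5.48 percentage points

Fe in CuFeS_2: molar mass 183.511 g/mol; 1×55.845 = 55.845 g → 30.43 wt%.
Fe in FeCr_2O_4: molar mass 223.833 g/mol; 1×55.845 = 55.845 g → 24.95 wt%.
Difference = 30.43 − 24.95 = 5.48 percentage points.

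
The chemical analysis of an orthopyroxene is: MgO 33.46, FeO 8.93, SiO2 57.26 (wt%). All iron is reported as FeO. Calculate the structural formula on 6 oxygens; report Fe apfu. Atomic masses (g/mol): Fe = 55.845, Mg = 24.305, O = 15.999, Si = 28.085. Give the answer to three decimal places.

MgO: 33.46/40.304 = 0.83019 mol → 0.83019 mol Mg, 0.83019 mol O.
FeO: 8.93/71.844 = 0.12430 mol → 0.12430 mol Fe, 0.12430 mol O.
SiO2: 57.26/60.083 = 0.95301 mol → 0.95301 mol Si, 1.90602 mol O.
Total oxygen = 2.86051 mol. Normalization factor = 6/2.86051 = 2.09753.
Fe per 6 O = 0.12430 × 2.09753 = 0.261.

0.261 Fe apfu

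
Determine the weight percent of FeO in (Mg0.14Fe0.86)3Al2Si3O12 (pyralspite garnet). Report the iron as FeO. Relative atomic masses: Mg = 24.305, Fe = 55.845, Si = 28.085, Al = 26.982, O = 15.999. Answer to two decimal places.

38.26 wt%

Formula mass = 484.495 g/mol.
2.58 Fe → 2.5800 mol FeO per formula unit; M(FeO) = 71.844, so FeO mass = 185.358 g.
185.358/484.495 × 100 = 38.26 wt%.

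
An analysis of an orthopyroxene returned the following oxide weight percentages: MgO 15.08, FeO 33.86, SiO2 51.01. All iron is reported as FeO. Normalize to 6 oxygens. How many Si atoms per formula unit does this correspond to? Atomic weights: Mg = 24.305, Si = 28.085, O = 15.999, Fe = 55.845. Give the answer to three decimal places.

2.003 Si apfu

MgO (M=40.304): mol = 0.37416; Mg = 0.37416, O = 0.37416.
FeO (M=71.844): mol = 0.47130; Fe = 0.47130, O = 0.47130.
SiO2 (M=60.083): mol = 0.84899; Si = 0.84899, O = 1.69798.
ΣO = 2.54344; factor = 6/ΣO = 2.35901.
Si apfu = 0.84899 × 2.35901 = 2.003.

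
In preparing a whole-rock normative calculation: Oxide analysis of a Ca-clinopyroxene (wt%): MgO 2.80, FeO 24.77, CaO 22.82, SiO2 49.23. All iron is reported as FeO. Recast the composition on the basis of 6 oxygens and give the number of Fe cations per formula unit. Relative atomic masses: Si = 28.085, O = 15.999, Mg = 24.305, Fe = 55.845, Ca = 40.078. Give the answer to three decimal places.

MgO: 2.80/40.304 = 0.06947 mol → 0.06947 mol Mg, 0.06947 mol O.
FeO: 24.77/71.844 = 0.34477 mol → 0.34477 mol Fe, 0.34477 mol O.
CaO: 22.82/56.077 = 0.40694 mol → 0.40694 mol Ca, 0.40694 mol O.
SiO2: 49.23/60.083 = 0.81937 mol → 0.81937 mol Si, 1.63874 mol O.
Total oxygen = 2.45992 mol. Normalization factor = 6/2.45992 = 2.43910.
Fe per 6 O = 0.34477 × 2.43910 = 0.841.

0.841 Fe apfu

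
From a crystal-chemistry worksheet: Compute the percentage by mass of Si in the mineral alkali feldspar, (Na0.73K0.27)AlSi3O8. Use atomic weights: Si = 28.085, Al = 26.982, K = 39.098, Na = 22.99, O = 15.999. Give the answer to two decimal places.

M((Na0.73K0.27)AlSi3O8) = 266.568 g/mol.
Si contributes 3 × 28.085 = 84.255 g per mole.
84.255/266.568 = 0.3161 → 31.61%.

31.61 weight percent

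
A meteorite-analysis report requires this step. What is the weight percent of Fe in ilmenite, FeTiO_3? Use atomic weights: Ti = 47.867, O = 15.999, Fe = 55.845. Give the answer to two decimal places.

36.81 wt%

Formula mass = 1*55.845 + 1*47.867 + 3*15.999 = 151.709 g/mol, of which 55.845 g is Fe.
So Fe makes up 55.845/151.709 = 0.3681 of the mass, i.e. 36.81%.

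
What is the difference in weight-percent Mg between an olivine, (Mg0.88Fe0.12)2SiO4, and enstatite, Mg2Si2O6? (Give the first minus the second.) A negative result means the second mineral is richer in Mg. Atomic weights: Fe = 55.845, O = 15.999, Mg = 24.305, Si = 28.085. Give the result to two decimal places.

M((Mg0.88Fe0.12)2SiO4) = 148.261 g/mol, so wt% Mg = 42.777/148.261 × 100 = 28.85%.
M(Mg2Si2O6) = 200.774 g/mol, so wt% Mg = 48.610/200.774 × 100 = 24.21%.
28.85 − 24.21 = 4.64 pp.

4.64 percentage points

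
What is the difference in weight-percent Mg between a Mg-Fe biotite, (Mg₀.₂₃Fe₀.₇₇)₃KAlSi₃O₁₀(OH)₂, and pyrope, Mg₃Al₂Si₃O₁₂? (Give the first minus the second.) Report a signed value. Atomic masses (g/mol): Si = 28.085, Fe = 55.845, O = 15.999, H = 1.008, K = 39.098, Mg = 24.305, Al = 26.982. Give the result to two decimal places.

M((Mg₀.₂₃Fe₀.₇₇)₃KAlSi₃O₁₀(OH)₂) = 490.111 g/mol, so wt% Mg = 16.770/490.111 × 100 = 3.42%.
M(Mg₃Al₂Si₃O₁₂) = 403.122 g/mol, so wt% Mg = 72.915/403.122 × 100 = 18.09%.
3.42 − 18.09 = -14.67 pp.

-14.67 percentage points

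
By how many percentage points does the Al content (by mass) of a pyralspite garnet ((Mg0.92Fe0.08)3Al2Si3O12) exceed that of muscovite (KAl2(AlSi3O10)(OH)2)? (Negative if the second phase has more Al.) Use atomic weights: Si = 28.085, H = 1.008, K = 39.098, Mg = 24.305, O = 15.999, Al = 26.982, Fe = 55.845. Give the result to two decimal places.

-7.18 percentage points

M((Mg0.92Fe0.08)3Al2Si3O12) = 410.692 g/mol, so wt% Al = 53.964/410.692 × 100 = 13.14%.
M(KAl2(AlSi3O10)(OH)2) = 398.303 g/mol, so wt% Al = 80.946/398.303 × 100 = 20.32%.
13.14 − 20.32 = -7.18 pp.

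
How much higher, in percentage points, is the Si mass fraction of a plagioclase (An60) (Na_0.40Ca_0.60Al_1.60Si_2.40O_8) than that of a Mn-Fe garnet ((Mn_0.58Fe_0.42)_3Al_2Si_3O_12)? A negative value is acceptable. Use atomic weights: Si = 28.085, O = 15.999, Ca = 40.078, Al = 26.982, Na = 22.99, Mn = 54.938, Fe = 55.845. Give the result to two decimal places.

7.82 percentage points

First mineral: 67.404 g Si in 271.810 g formula = 24.80 wt% Si.
Second mineral: 84.255 g Si in 496.164 g formula = 16.98 wt% Si.
24.80% − 16.98% gives a difference of 7.82 percentage points.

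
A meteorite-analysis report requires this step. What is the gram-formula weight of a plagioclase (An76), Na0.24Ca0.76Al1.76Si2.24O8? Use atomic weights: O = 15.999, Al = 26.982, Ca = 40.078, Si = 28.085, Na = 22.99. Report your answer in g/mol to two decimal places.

M = 0.24·22.99 + 0.76·40.078 + 1.76·26.982 + 2.24·28.085 + 8·15.999

274.37 g/mol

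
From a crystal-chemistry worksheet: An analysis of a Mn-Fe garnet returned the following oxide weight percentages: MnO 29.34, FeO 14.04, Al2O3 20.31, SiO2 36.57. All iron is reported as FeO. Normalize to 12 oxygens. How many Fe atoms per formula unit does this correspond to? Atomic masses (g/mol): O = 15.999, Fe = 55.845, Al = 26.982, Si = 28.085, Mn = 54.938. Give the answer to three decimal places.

MnO: 29.34/70.937 = 0.41361 mol → 0.41361 mol Mn, 0.41361 mol O.
FeO: 14.04/71.844 = 0.19542 mol → 0.19542 mol Fe, 0.19542 mol O.
Al2O3: 20.31/101.961 = 0.19919 mol → 0.39838 mol Al, 0.59757 mol O.
SiO2: 36.57/60.083 = 0.60866 mol → 0.60866 mol Si, 1.21732 mol O.
Total oxygen = 2.42392 mol. Normalization factor = 12/2.42392 = 4.95066.
Fe per 12 O = 0.19542 × 4.95066 = 0.967.

0.967 Fe apfu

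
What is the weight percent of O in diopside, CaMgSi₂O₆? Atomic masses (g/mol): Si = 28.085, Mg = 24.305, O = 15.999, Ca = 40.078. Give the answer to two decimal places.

Formula mass = 1·40.078 + 1·24.305 + 2·28.085 + 6·15.999 = 216.547 g/mol, of which 95.994 g is O.
So O makes up 95.994/216.547 = 0.4433 of the mass, i.e. 44.33%.

44.33 mass %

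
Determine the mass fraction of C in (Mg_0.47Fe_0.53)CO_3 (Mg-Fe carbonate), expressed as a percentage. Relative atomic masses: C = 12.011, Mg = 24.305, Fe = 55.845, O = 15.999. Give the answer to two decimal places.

11.89 wt%

M((Mg_0.47Fe_0.53)CO_3) = 101.029 g/mol.
C contributes 1 × 12.011 = 12.011 g per mole.
12.011/101.029 = 0.1189 → 11.89%.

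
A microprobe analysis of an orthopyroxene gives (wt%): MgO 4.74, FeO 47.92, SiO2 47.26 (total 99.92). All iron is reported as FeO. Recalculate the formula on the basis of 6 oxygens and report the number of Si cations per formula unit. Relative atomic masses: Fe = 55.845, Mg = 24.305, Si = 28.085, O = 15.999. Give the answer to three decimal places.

2.002 Si apfu

MgO (M=40.304): mol = 0.11761; Mg = 0.11761, O = 0.11761.
FeO (M=71.844): mol = 0.66700; Fe = 0.66700, O = 0.66700.
SiO2 (M=60.083): mol = 0.78658; Si = 0.78658, O = 1.57316.
ΣO = 2.35777; factor = 6/ΣO = 2.54478.
Si apfu = 0.78658 × 2.54478 = 2.002.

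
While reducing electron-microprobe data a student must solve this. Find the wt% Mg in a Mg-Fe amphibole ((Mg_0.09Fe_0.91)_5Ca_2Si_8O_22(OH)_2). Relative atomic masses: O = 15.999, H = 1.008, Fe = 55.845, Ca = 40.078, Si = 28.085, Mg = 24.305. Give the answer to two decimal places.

1.14 wt%

Molar mass of (Mg_0.09Fe_0.91)_5Ca_2Si_8O_22(OH)_2: 0.45*24.305 + 4.55*55.845 + 2*40.078 + 8*28.085 + 24*15.999 + 2*1.008 = 955.860 g/mol.
Mass of Mg per formula unit: 0.45 × 24.305 = 10.937 g.
Weight fraction Mg = 10.937 / 955.860 = 0.0114.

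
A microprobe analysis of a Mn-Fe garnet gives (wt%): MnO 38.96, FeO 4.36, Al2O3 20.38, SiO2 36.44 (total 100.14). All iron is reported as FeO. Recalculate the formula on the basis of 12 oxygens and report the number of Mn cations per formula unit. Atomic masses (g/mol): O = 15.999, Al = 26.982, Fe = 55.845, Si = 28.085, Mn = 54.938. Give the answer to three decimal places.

MnO (M=70.937): mol = 0.54922; Mn = 0.54922, O = 0.54922.
FeO (M=71.844): mol = 0.06069; Fe = 0.06069, O = 0.06069.
Al2O3 (M=101.961): mol = 0.19988; Al = 0.39976, O = 0.59964.
SiO2 (M=60.083): mol = 0.60649; Si = 0.60649, O = 1.21298.
ΣO = 2.42253; factor = 12/ΣO = 4.95350.
Mn apfu = 0.54922 × 4.95350 = 2.721.

2.721 Mn apfu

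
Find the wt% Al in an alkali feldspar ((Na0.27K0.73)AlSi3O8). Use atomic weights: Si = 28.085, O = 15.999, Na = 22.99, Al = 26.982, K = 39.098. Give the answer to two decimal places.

M((Na0.27K0.73)AlSi3O8) = 273.978 g/mol.
Al contributes 1 × 26.982 = 26.982 g per mole.
26.982/273.978 = 0.0985 → 9.85%.

9.85 weight percent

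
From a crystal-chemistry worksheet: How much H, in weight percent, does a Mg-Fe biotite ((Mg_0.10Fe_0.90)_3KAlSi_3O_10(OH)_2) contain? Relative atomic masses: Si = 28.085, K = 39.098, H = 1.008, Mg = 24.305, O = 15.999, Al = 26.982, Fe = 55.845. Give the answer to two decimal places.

Molar mass of (Mg_0.10Fe_0.90)_3KAlSi_3O_10(OH)_2: 0.30·24.305 + 2.70·55.845 + 1·39.098 + 1·26.982 + 3·28.085 + 12·15.999 + 2·1.008 = 502.412 g/mol.
Mass of H per formula unit: 2 × 1.008 = 2.016 g.
Weight fraction H = 2.016 / 502.412 = 0.0040.

0.40 weight percent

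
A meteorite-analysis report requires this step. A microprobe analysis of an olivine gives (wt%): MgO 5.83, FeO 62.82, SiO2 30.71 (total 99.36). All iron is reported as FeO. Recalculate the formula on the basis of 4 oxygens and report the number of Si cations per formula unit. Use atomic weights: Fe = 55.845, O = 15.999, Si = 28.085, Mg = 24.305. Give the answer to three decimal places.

1.002 Si apfu

5.83 wt% MgO ÷ 40.304 g/mol = 0.14465 mol, giving 0.14465 Mg and 0.14465 O.
62.82 wt% FeO ÷ 71.844 g/mol = 0.87439 mol, giving 0.87439 Fe and 0.87439 O.
30.71 wt% SiO2 ÷ 60.083 g/mol = 0.51113 mol, giving 0.51113 Si and 1.02226 O.
Oxygen sums to 2.04130; scaling by 4/2.04130 = 1.95954 puts the formula on 4 O.
Si: 0.51113 × 1.95954 = 1.002 atoms per formula unit.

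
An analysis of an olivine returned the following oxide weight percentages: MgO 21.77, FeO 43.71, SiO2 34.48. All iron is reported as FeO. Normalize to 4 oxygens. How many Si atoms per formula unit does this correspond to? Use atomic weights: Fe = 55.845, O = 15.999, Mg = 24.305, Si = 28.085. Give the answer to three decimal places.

MgO: 21.77/40.304 = 0.54014 mol → 0.54014 mol Mg, 0.54014 mol O.
FeO: 43.71/71.844 = 0.60840 mol → 0.60840 mol Fe, 0.60840 mol O.
SiO2: 34.48/60.083 = 0.57387 mol → 0.57387 mol Si, 1.14774 mol O.
Total oxygen = 2.29628 mol. Normalization factor = 4/2.29628 = 1.74195.
Si per 4 O = 0.57387 × 1.74195 = 1.000.

1.000 Si apfu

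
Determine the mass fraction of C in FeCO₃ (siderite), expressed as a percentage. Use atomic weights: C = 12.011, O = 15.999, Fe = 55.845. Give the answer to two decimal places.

10.37 mass %

Molar mass of FeCO₃: 1×55.845 + 1×12.011 + 3×15.999 = 115.853 g/mol.
Mass of C per formula unit: 1 × 12.011 = 12.011 g.
Weight fraction C = 12.011 / 115.853 = 0.1037.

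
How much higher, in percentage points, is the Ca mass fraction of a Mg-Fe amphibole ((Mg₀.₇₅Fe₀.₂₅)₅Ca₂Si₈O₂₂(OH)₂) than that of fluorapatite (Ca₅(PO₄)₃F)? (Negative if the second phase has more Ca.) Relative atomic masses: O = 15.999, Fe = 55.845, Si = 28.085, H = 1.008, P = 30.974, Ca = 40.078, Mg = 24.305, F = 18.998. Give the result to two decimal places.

-30.33 percentage points

M((Mg₀.₇₅Fe₀.₂₅)₅Ca₂Si₈O₂₂(OH)₂) = 851.778 g/mol, so wt% Ca = 80.156/851.778 × 100 = 9.41%.
M(Ca₅(PO₄)₃F) = 504.298 g/mol, so wt% Ca = 200.390/504.298 × 100 = 39.74%.
9.41 − 39.74 = -30.33 pp.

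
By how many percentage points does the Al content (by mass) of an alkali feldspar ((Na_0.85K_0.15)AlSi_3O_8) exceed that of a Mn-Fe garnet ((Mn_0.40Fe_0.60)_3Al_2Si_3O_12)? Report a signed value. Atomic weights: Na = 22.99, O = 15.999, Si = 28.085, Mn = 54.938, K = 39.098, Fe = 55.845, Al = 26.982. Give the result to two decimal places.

-0.67 percentage points

M((Na_0.85K_0.15)AlSi_3O_8) = 264.635 g/mol, so wt% Al = 26.982/264.635 × 100 = 10.20%.
M((Mn_0.40Fe_0.60)_3Al_2Si_3O_12) = 496.654 g/mol, so wt% Al = 53.964/496.654 × 100 = 10.87%.
10.20 − 10.87 = -0.67 pp.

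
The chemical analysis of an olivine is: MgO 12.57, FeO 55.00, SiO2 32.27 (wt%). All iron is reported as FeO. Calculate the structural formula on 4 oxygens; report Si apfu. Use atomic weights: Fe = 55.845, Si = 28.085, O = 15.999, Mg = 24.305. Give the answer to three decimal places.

MgO (M=40.304): mol = 0.31188; Mg = 0.31188, O = 0.31188.
FeO (M=71.844): mol = 0.76555; Fe = 0.76555, O = 0.76555.
SiO2 (M=60.083): mol = 0.53709; Si = 0.53709, O = 1.07418.
ΣO = 2.15161; factor = 4/ΣO = 1.85907.
Si apfu = 0.53709 × 1.85907 = 0.998.

0.998 Si apfu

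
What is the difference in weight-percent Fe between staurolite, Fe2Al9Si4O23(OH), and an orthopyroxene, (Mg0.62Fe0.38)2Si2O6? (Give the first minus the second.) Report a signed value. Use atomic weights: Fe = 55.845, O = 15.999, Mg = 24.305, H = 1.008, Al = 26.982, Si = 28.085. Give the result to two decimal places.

-5.77 percentage points

First mineral: 111.690 g Fe in 851.852 g formula = 13.11 wt% Fe.
Second mineral: 42.442 g Fe in 224.744 g formula = 18.88 wt% Fe.
13.11% − 18.88% gives a difference of -5.77 percentage points.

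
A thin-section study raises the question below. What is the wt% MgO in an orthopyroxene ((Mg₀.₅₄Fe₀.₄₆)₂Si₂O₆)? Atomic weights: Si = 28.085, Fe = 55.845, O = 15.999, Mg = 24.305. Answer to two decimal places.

Formula mass = 229.791 g/mol.
1.08 Mg → 1.0800 mol MgO per formula unit; M(MgO) = 40.304, so MgO mass = 43.528 g.
43.528/229.791 × 100 = 18.94 wt%.

18.94 wt%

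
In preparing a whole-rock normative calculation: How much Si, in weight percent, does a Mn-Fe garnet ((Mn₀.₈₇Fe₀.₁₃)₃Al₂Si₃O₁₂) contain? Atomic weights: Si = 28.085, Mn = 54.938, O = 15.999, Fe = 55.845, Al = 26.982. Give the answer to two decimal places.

M((Mn₀.₈₇Fe₀.₁₃)₃Al₂Si₃O₁₂) = 495.375 g/mol.
Si contributes 3 × 28.085 = 84.255 g per mole.
84.255/495.375 = 0.1701 → 17.01%.

17.01 weight percent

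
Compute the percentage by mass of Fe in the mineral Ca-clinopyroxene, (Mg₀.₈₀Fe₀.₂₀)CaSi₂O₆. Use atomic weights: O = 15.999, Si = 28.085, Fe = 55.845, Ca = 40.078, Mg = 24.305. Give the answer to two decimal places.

5.01 wt%

M((Mg₀.₈₀Fe₀.₂₀)CaSi₂O₆) = 222.855 g/mol.
Fe contributes 0.20 × 55.845 = 11.169 g per mole.
11.169/222.855 = 0.0501 → 5.01%.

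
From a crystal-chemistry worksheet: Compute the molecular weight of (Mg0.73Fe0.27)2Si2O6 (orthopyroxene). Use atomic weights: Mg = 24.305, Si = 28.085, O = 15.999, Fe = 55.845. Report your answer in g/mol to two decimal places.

217.81 g/mol

M = 1.46(24.305) + 0.54(55.845) + 2(28.085) + 6(15.999)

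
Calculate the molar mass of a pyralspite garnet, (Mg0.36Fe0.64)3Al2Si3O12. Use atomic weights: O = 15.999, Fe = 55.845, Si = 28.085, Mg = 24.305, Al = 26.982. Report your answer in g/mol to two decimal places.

463.68 g/mol

M = 1.08·24.305 + 1.92·55.845 + 2·26.982 + 3·28.085 + 12·15.999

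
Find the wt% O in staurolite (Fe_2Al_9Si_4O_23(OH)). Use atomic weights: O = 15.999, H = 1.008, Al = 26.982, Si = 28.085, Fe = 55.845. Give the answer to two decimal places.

45.08 weight percent

Molar mass of Fe_2Al_9Si_4O_23(OH): 2·55.845 + 9·26.982 + 4·28.085 + 24·15.999 + 1·1.008 = 851.852 g/mol.
Mass of O per formula unit: 24 × 15.999 = 383.976 g.
Weight fraction O = 383.976 / 851.852 = 0.4508.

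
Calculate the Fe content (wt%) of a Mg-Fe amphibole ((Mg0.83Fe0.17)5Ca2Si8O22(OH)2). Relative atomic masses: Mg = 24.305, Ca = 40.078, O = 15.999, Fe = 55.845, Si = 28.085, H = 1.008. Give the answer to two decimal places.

Formula mass = 4.15·24.305 + 0.85·55.845 + 2·40.078 + 8·28.085 + 24·15.999 + 2·1.008 = 839.162 g/mol, of which 47.468 g is Fe.
So Fe makes up 47.468/839.162 = 0.0566 of the mass, i.e. 5.66%.

5.66 wt%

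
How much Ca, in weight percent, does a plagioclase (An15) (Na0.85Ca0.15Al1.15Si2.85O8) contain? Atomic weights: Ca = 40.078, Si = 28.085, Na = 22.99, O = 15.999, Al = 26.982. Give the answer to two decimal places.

2.27 weight percent

Molar mass of Na0.85Ca0.15Al1.15Si2.85O8: 0.85*22.99 + 0.15*40.078 + 1.15*26.982 + 2.85*28.085 + 8*15.999 = 264.617 g/mol.
Mass of Ca per formula unit: 0.15 × 40.078 = 6.012 g.
Weight fraction Ca = 6.012 / 264.617 = 0.0227.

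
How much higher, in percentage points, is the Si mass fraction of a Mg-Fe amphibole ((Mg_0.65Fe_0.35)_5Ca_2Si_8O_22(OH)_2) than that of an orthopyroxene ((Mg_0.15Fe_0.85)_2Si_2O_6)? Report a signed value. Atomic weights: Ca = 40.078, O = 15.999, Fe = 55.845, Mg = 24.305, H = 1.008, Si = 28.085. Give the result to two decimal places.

3.82 percentage points

Si in (Mg_0.65Fe_0.35)_5Ca_2Si_8O_22(OH)_2: molar mass 867.548 g/mol; 8×28.085 = 224.680 g → 25.90 wt%.
Si in (Mg_0.15Fe_0.85)_2Si_2O_6: molar mass 254.392 g/mol; 2×28.085 = 56.170 g → 22.08 wt%.
Difference = 25.90 − 22.08 = 3.82 percentage points.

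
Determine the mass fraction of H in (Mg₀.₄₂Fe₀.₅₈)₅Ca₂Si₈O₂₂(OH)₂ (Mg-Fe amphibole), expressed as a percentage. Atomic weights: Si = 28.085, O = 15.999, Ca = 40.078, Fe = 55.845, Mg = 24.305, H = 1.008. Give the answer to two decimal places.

0.22 mass %

M((Mg₀.₄₂Fe₀.₅₈)₅Ca₂Si₈O₂₂(OH)₂) = 903.819 g/mol.
H contributes 2 × 1.008 = 2.016 g per mole.
2.016/903.819 = 0.0022 → 0.22%.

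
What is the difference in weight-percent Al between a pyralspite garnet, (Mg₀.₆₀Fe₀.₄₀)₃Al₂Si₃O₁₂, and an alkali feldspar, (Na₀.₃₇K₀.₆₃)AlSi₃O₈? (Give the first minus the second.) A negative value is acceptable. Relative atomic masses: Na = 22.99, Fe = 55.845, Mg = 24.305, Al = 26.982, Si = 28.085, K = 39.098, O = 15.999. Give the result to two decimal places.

M((Mg₀.₆₀Fe₀.₄₀)₃Al₂Si₃O₁₂) = 440.970 g/mol, so wt% Al = 53.964/440.970 × 100 = 12.24%.
M((Na₀.₃₇K₀.₆₃)AlSi₃O₈) = 272.367 g/mol, so wt% Al = 26.982/272.367 × 100 = 9.91%.
12.24 − 9.91 = 2.33 pp.

2.33 percentage points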